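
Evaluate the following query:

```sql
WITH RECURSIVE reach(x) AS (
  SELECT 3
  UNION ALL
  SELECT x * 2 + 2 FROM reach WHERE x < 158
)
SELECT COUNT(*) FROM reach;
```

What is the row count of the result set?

6

Base: x=3.
Iteration 1: 3 < 158 holds -> x = 3 * 2 + 2 = 8.
Iteration 2: 8 < 158 holds -> x = 8 * 2 + 2 = 18.
Iteration 3: 18 < 158 holds -> x = 18 * 2 + 2 = 38.
Iteration 4: 38 < 158 holds -> x = 38 * 2 + 2 = 78.
Iteration 5: 78 < 158 holds -> x = 78 * 2 + 2 = 158.
Iteration 6: 158 < 158 fails; recursion stops.
Total rows emitted: 6.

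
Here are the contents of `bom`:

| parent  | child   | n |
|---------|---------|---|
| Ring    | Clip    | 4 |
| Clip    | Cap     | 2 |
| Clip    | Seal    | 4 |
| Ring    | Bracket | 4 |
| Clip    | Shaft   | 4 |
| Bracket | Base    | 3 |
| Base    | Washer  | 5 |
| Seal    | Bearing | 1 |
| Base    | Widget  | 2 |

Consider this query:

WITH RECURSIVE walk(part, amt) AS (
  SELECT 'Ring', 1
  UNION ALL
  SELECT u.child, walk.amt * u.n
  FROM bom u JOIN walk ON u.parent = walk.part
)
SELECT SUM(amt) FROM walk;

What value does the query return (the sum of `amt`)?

Base: (Ring, amt=1).
Iteration 1: components of {Ring} -> Bracket = 1*4 = 4, Clip = 1*4 = 4.
Iteration 2: components of {Bracket,Clip} -> Base = 4*3 = 12, Cap = 4*2 = 8, Seal = 4*4 = 16, Shaft = 4*4 = 16.
Iteration 3: components of {Base,Cap,Seal,Shaft} -> Bearing = 16*1 = 16, Washer = 12*5 = 60, Widget = 12*2 = 24.
Iteration 4: no further components; recursion stops.
SUM(amt) = 1 + 4 + 4 + 8 + 16 + 16 + 12 + 16 + 60 + 24 = 161.

161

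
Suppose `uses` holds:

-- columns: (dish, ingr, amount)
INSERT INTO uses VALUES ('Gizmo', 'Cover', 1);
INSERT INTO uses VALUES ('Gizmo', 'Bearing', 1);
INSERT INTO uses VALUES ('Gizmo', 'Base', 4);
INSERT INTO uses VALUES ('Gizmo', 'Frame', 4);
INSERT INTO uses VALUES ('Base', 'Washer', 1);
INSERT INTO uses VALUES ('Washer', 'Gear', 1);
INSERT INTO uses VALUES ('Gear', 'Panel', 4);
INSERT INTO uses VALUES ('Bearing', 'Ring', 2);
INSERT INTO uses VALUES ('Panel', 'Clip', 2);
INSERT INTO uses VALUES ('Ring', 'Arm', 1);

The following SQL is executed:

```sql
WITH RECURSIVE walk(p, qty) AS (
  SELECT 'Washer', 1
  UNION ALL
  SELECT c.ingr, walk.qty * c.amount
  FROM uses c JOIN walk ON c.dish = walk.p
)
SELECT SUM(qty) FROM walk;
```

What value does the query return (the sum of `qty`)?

Base: (Washer, qty=1).
Iteration 1: components of {Washer} -> Gear = 1*1 = 1.
Iteration 2: components of {Gear} -> Panel = 1*4 = 4.
Iteration 3: components of {Panel} -> Clip = 4*2 = 8.
Iteration 4: no further components; recursion stops.
SUM(qty) = 1 + 1 + 4 + 8 = 14.

14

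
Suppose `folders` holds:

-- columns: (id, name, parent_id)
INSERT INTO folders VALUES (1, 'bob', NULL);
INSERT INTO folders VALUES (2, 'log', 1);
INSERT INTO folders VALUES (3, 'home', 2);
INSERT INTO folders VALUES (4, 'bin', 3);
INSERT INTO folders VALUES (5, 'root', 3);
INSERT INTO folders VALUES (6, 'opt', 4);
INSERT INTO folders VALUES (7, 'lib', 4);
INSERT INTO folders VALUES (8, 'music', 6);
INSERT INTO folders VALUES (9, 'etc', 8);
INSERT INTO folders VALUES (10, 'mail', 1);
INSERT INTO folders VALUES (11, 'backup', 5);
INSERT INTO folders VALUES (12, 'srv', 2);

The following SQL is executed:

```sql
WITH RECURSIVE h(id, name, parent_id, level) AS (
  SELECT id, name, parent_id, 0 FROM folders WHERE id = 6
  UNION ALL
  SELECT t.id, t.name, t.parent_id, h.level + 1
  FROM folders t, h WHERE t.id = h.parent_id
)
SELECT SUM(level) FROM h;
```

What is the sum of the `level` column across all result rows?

Base: id=6 (opt), parent_id=4, level 0.
Iteration 1: join on id=4 -> bin (id 4, parent_id=3, level 1).
Iteration 2: join on id=3 -> home (id 3, parent_id=2, level 2).
Iteration 3: join on id=2 -> log (id 2, parent_id=1, level 3).
Iteration 4: join on id=1 -> bob (id 1, parent_id=NULL, level 4).
Iteration 5: parent_id is NULL; no match; recursion stops.
SUM(level) = 0 + 1 + 2 + 3 + 4 = 10.

10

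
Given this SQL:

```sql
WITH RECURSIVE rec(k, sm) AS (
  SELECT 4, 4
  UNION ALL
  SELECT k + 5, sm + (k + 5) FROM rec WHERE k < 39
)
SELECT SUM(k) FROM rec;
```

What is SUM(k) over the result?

Base: k=4, sm=4.
Iteration 1: 4 < 39 holds -> k = 4 + 5 = 9, sm = 4 + 9 = 13.
Iteration 2: 9 < 39 holds -> k = 9 + 5 = 14, sm = 13 + 14 = 27.
Iteration 3: 14 < 39 holds -> k = 14 + 5 = 19, sm = 27 + 19 = 46.
Iteration 4: 19 < 39 holds -> k = 19 + 5 = 24, sm = 46 + 24 = 70.
Iteration 5: 24 < 39 holds -> k = 24 + 5 = 29, sm = 70 + 29 = 99.
Iteration 6: 29 < 39 holds -> k = 29 + 5 = 34, sm = 99 + 34 = 133.
Iteration 7: 34 < 39 holds -> k = 34 + 5 = 39, sm = 133 + 39 = 172.
Iteration 8: 39 < 39 fails; recursion stops.
SUM(k) = 4 + 9 + 14 + 19 + 24 + 29 + 34 + 39 = 172.

172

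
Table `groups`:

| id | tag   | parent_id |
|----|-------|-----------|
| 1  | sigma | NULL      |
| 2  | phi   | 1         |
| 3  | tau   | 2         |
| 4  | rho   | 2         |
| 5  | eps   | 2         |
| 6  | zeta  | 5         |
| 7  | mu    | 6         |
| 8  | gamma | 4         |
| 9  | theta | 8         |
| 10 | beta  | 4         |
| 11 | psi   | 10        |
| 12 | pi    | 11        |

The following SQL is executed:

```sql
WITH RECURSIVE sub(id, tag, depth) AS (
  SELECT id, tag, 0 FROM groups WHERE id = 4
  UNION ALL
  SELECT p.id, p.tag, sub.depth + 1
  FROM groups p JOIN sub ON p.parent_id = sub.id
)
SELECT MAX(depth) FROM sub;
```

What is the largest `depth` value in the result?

3

Base: id=4 (rho) at depth 0.
Iteration 1: rows with parent_id in {4} -> gamma (id 8, depth 1), beta (id 10, depth 1).
Iteration 2: rows with parent_id in {8,10} -> theta (id 9, depth 2), psi (id 11, depth 2).
Iteration 3: rows with parent_id in {9,11} -> pi (id 12, depth 3).
Iteration 4: no rows with parent_id in {12}; recursion stops.
depth values: 0, 1, 1, 2, 2, 3; the maximum is 3.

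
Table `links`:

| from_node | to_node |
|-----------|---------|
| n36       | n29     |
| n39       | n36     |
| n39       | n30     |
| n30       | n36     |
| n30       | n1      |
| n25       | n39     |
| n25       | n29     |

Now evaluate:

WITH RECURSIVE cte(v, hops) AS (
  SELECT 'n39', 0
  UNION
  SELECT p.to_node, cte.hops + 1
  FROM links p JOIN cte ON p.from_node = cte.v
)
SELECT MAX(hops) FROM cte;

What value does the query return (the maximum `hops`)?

3

Base: (n39, hops=0).
Iteration 1: edges from {n39} -> (n30, hops=1), (n36, hops=1).
Iteration 2: edges from {n30,n36} -> (n1, hops=2), (n29, hops=2), (n36, hops=2).
Iteration 3: edges from {n1,n29,n36} -> (n29, hops=3).
Iteration 4: no outgoing edges from {n29}; recursion stops.
hops values: 0, 1, 1, 2, 2, 2, 3; the maximum is 3.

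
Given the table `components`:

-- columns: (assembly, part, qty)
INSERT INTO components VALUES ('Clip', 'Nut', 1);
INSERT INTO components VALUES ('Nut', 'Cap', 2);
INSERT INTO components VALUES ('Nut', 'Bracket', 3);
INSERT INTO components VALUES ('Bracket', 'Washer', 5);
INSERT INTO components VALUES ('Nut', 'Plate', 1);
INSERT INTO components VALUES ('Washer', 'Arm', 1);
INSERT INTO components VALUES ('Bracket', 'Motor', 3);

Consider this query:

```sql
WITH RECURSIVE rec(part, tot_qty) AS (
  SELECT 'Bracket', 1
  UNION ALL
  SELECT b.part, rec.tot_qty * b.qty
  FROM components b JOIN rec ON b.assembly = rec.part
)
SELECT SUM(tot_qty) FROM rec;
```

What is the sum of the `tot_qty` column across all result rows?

Base: (Bracket, tot_qty=1).
Iteration 1: components of {Bracket} -> Motor = 1*3 = 3, Washer = 1*5 = 5.
Iteration 2: components of {Motor,Washer} -> Arm = 5*1 = 5.
Iteration 3: no further components; recursion stops.
SUM(tot_qty) = 1 + 5 + 3 + 5 = 14.

14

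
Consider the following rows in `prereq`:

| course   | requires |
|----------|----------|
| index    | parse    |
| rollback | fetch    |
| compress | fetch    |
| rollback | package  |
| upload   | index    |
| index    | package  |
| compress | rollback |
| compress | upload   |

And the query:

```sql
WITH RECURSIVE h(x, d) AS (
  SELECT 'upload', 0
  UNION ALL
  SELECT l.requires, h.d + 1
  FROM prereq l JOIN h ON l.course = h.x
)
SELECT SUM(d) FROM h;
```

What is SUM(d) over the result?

5

Base: (upload, d=0).
Iteration 1: edges from {upload} -> (index, d=1).
Iteration 2: edges from {index} -> (package, d=2), (parse, d=2).
Iteration 3: no outgoing edges from {package,parse}; recursion stops.
SUM(d) = 0 + 1 + 2 + 2 = 5.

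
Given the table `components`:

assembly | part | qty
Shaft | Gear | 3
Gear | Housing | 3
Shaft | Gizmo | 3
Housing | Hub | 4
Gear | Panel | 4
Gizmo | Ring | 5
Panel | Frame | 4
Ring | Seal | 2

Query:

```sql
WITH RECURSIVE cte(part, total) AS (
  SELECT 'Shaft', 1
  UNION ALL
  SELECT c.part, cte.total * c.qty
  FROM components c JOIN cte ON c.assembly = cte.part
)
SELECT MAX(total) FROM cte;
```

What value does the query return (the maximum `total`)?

Base: (Shaft, total=1).
Iteration 1: components of {Shaft} -> Gear = 1*3 = 3, Gizmo = 1*3 = 3.
Iteration 2: components of {Gear,Gizmo} -> Housing = 3*3 = 9, Panel = 3*4 = 12, Ring = 3*5 = 15.
Iteration 3: components of {Housing,Panel,Ring} -> Frame = 12*4 = 48, Hub = 9*4 = 36, Seal = 15*2 = 30.
Iteration 4: no further components; recursion stops.
total values: 1, 3, 3, 9, 12, 15, 36, 48, 30; the maximum is 48.

48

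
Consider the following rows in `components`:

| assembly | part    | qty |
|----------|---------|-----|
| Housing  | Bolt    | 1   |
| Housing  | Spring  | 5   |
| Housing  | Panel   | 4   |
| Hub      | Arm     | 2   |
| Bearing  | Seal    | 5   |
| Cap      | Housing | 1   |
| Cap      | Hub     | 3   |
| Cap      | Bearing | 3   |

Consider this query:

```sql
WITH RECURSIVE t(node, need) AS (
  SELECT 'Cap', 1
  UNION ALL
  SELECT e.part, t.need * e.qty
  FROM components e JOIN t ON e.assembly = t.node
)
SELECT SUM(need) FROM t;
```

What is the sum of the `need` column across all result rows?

39

Base: (Cap, need=1).
Iteration 1: components of {Cap} -> Bearing = 1*3 = 3, Housing = 1*1 = 1, Hub = 1*3 = 3.
Iteration 2: components of {Bearing,Housing,Hub} -> Arm = 3*2 = 6, Bolt = 1*1 = 1, Panel = 1*4 = 4, Seal = 3*5 = 15, Spring = 1*5 = 5.
Iteration 3: no further components; recursion stops.
SUM(need) = 1 + 3 + 3 + 1 + 6 + 15 + 5 + 4 + 1 = 39.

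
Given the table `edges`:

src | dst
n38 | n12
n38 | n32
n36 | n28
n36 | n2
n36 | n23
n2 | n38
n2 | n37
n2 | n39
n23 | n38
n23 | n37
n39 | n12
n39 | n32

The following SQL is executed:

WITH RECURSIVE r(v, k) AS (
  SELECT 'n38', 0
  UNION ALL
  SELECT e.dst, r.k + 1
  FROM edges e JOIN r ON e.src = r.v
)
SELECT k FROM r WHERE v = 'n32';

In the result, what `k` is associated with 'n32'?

1

Base: (n38, k=0).
Iteration 1: edges from {n38} -> (n12, k=1), (n32, k=1).
Iteration 2: no outgoing edges from {n12,n32}; recursion stops.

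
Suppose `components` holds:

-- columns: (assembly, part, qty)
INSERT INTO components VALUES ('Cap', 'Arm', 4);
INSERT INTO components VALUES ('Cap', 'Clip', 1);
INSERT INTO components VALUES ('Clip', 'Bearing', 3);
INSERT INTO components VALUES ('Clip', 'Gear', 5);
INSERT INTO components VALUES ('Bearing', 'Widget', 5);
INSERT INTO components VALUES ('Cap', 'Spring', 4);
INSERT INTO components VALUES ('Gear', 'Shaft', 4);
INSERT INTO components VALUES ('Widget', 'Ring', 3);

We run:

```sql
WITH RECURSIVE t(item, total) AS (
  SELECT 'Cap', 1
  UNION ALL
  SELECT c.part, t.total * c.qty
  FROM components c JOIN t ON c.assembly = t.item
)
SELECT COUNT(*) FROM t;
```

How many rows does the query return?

9

Base: (Cap, total=1).
Iteration 1: components of {Cap} -> Arm = 1*4 = 4, Clip = 1*1 = 1, Spring = 1*4 = 4.
Iteration 2: components of {Arm,Clip,Spring} -> Bearing = 1*3 = 3, Gear = 1*5 = 5.
Iteration 3: components of {Bearing,Gear} -> Shaft = 5*4 = 20, Widget = 3*5 = 15.
Iteration 4: components of {Shaft,Widget} -> Ring = 15*3 = 45.
Iteration 5: no further components; recursion stops.
Total rows emitted: 9.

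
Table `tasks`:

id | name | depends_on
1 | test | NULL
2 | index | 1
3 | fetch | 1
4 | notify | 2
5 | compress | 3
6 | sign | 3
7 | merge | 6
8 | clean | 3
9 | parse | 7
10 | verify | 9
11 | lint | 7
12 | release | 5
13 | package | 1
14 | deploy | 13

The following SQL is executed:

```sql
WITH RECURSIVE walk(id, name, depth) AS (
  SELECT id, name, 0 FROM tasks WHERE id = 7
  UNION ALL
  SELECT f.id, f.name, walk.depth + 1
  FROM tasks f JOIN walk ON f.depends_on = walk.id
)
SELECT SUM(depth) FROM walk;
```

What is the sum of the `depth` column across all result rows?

Base: id=7 (merge) at depth 0.
Iteration 1: rows with depends_on in {7} -> parse (id 9, depth 1), lint (id 11, depth 1).
Iteration 2: rows with depends_on in {9,11} -> verify (id 10, depth 2).
Iteration 3: no rows with depends_on in {10}; recursion stops.
SUM(depth) = 0 + 1 + 1 + 2 = 4.

4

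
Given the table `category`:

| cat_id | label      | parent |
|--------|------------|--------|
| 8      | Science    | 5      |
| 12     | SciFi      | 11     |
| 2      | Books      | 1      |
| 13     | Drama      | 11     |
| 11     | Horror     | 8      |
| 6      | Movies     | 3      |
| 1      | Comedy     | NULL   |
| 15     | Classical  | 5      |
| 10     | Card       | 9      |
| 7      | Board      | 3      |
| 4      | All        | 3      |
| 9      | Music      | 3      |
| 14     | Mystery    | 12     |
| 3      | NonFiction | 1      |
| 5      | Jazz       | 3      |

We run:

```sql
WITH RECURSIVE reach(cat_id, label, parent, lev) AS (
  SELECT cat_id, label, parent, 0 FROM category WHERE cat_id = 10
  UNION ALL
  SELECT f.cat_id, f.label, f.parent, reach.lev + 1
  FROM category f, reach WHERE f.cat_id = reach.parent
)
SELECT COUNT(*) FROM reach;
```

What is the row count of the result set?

Base: cat_id=10 (Card), parent=9, lev 0.
Iteration 1: join on cat_id=9 -> Music (id 9, parent=3, lev 1).
Iteration 2: join on cat_id=3 -> NonFiction (id 3, parent=1, lev 2).
Iteration 3: join on cat_id=1 -> Comedy (id 1, parent=NULL, lev 3).
Iteration 4: parent is NULL; no match; recursion stops.
Total rows emitted: 4.

4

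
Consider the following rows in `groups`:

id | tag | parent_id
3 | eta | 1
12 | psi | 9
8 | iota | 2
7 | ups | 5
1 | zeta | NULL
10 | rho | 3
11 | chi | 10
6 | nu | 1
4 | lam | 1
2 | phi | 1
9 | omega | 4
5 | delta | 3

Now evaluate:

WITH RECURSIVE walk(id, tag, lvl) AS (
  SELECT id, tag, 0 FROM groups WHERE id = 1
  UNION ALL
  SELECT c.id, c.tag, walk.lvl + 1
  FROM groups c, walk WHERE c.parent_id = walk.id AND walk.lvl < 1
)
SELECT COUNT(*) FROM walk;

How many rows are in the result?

5

Base: id=1 (zeta) at lvl 0.
Iteration 1: rows with parent_id in {1} -> phi (id 2, lvl 1), eta (id 3, lvl 1), lam (id 4, lvl 1), nu (id 6, lvl 1).
Iteration 2: lvl < 1 fails for all current rows; recursion stops.
Total rows emitted: 5.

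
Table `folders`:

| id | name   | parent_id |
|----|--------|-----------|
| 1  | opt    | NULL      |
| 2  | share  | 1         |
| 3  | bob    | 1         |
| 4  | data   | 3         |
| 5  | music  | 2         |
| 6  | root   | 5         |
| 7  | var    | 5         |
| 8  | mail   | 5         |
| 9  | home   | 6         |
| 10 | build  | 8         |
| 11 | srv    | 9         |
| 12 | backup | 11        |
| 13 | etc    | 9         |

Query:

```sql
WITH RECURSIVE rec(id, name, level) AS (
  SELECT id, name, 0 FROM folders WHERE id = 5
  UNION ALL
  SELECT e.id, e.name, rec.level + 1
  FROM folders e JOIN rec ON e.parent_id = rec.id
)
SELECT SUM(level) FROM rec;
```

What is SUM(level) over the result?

17

Base: id=5 (music) at level 0.
Iteration 1: rows with parent_id in {5} -> root (id 6, level 1), var (id 7, level 1), mail (id 8, level 1).
Iteration 2: rows with parent_id in {6,7,8} -> home (id 9, level 2), build (id 10, level 2).
Iteration 3: rows with parent_id in {9,10} -> srv (id 11, level 3), etc (id 13, level 3).
Iteration 4: rows with parent_id in {11,13} -> backup (id 12, level 4).
Iteration 5: no rows with parent_id in {12}; recursion stops.
SUM(level) = 0 + 1 + 1 + 1 + 2 + 2 + 3 + 3 + 4 = 17.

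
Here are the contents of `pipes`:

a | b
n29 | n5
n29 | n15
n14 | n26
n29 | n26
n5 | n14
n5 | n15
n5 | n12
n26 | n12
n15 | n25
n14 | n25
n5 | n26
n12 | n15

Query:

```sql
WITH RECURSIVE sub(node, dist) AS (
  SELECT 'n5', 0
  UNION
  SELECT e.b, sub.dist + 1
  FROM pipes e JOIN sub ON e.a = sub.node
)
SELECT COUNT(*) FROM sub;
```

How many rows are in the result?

Base: (n5, dist=0).
Iteration 1: edges from {n5} -> (n12, dist=1), (n14, dist=1), (n15, dist=1), (n26, dist=1).
Iteration 2: edges from {n12,n14,n15,n26} -> (n12, dist=2), (n15, dist=2), (n25, dist=2), (n26, dist=2). [UNION drops 1 duplicate row(s)]
Iteration 3: edges from {n12,n15,n25,n26} -> (n12, dist=3), (n15, dist=3), (n25, dist=3).
Iteration 4: edges from {n12,n15,n25} -> (n15, dist=4), (n25, dist=4).
Iteration 5: edges from {n15,n25} -> (n25, dist=5).
Iteration 6: no outgoing edges from {n25}; recursion stops.
Total rows emitted: 15.

15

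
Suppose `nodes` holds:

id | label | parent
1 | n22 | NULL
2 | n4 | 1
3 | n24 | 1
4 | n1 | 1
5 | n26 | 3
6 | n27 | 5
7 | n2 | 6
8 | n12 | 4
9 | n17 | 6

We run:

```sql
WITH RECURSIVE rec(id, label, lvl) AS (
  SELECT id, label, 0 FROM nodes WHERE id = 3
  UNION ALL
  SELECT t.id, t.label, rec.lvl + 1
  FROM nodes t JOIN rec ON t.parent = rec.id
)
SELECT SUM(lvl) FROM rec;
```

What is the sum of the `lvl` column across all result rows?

Base: id=3 (n24) at lvl 0.
Iteration 1: rows with parent in {3} -> n26 (id 5, lvl 1).
Iteration 2: rows with parent in {5} -> n27 (id 6, lvl 2).
Iteration 3: rows with parent in {6} -> n2 (id 7, lvl 3), n17 (id 9, lvl 3).
Iteration 4: no rows with parent in {7,9}; recursion stops.
SUM(lvl) = 0 + 1 + 2 + 3 + 3 = 9.

9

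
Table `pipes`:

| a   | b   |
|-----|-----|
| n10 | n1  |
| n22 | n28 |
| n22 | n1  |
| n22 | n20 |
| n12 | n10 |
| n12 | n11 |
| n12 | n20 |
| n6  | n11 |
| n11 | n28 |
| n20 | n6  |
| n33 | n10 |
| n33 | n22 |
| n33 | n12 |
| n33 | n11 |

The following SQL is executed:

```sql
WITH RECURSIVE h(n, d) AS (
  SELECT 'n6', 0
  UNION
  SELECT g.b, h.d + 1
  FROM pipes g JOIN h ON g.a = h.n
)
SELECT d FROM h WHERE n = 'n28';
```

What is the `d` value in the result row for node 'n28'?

Base: (n6, d=0).
Iteration 1: edges from {n6} -> (n11, d=1).
Iteration 2: edges from {n11} -> (n28, d=2).
Iteration 3: no outgoing edges from {n28}; recursion stops.

2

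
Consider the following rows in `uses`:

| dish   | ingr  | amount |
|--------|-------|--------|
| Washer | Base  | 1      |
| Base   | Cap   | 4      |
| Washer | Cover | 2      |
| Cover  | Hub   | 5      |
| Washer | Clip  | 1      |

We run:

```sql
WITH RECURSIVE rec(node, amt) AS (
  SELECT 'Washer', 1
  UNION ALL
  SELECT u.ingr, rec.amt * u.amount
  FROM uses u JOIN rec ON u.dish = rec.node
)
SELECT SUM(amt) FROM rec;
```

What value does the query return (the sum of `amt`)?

Base: (Washer, amt=1).
Iteration 1: components of {Washer} -> Base = 1*1 = 1, Clip = 1*1 = 1, Cover = 1*2 = 2.
Iteration 2: components of {Base,Clip,Cover} -> Cap = 1*4 = 4, Hub = 2*5 = 10.
Iteration 3: no further components; recursion stops.
SUM(amt) = 1 + 2 + 1 + 1 + 10 + 4 = 19.

19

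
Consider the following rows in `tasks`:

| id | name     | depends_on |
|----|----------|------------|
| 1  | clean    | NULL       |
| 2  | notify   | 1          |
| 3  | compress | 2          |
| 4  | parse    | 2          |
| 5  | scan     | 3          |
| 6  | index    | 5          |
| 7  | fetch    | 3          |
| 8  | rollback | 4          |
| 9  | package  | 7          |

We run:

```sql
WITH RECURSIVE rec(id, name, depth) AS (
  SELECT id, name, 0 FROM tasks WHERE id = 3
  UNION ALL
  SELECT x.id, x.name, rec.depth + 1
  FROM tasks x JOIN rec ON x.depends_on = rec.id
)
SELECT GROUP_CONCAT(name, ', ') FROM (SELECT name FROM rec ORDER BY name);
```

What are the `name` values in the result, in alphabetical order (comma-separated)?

Base: id=3 (compress) at depth 0.
Iteration 1: rows with depends_on in {3} -> scan (id 5, depth 1), fetch (id 7, depth 1).
Iteration 2: rows with depends_on in {5,7} -> index (id 6, depth 2), package (id 9, depth 2).
Iteration 3: no rows with depends_on in {6,9}; recursion stops.

compress, fetch, index, package, scan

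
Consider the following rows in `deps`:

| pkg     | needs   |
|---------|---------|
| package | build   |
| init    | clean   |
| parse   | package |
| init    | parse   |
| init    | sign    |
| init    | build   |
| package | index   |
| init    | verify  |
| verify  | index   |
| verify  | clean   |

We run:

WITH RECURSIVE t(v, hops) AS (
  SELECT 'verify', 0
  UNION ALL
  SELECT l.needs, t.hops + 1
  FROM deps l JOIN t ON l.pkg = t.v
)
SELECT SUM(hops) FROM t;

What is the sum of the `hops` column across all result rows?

Base: (verify, hops=0).
Iteration 1: edges from {verify} -> (clean, hops=1), (index, hops=1).
Iteration 2: no outgoing edges from {clean,index}; recursion stops.
SUM(hops) = 0 + 1 + 1 = 2.

2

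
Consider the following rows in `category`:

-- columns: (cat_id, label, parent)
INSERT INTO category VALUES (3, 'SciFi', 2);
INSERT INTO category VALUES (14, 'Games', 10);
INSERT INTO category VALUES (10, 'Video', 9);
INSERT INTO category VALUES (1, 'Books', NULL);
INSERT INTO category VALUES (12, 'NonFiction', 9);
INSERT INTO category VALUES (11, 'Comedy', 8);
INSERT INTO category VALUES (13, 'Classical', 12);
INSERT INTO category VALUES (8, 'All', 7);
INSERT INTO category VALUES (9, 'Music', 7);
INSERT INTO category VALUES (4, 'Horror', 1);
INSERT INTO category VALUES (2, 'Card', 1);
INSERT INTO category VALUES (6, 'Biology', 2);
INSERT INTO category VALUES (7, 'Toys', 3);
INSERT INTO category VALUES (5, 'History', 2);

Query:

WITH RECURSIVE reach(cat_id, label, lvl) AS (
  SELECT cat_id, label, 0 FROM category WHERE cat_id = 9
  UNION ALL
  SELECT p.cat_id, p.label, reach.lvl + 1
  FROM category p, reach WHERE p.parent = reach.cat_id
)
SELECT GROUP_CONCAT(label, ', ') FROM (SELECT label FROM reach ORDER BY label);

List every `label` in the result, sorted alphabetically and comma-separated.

Classical, Games, Music, NonFiction, Video

Base: cat_id=9 (Music) at lvl 0.
Iteration 1: rows with parent in {9} -> Video (id 10, lvl 1), NonFiction (id 12, lvl 1).
Iteration 2: rows with parent in {10,12} -> Classical (id 13, lvl 2), Games (id 14, lvl 2).
Iteration 3: no rows with parent in {13,14}; recursion stops.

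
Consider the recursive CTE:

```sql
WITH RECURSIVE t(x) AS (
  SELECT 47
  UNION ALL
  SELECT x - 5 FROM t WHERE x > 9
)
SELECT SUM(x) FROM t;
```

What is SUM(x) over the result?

Base: x=47.
Iteration 1: 47 > 9 holds -> x = 47 - 5 = 42.
Iteration 2: 42 > 9 holds -> x = 42 - 5 = 37.
Iteration 3: 37 > 9 holds -> x = 37 - 5 = 32.
Iteration 4: 32 > 9 holds -> x = 32 - 5 = 27.
Iteration 5: 27 > 9 holds -> x = 27 - 5 = 22.
Iteration 6: 22 > 9 holds -> x = 22 - 5 = 17.
Iteration 7: 17 > 9 holds -> x = 17 - 5 = 12.
Iteration 8: 12 > 9 holds -> x = 12 - 5 = 7.
Iteration 9: 7 > 9 fails; recursion stops.
SUM(x) = 47 + 42 + 37 + 32 + 27 + 22 + 17 + 12 + 7 = 243.

243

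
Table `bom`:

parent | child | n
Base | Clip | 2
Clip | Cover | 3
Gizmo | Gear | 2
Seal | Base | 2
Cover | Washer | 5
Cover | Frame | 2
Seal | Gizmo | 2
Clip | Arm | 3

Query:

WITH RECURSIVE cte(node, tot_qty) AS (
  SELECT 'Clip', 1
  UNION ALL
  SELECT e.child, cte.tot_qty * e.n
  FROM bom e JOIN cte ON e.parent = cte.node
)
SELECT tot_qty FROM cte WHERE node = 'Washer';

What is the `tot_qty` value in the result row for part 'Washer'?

Base: (Clip, tot_qty=1).
Iteration 1: components of {Clip} -> Arm = 1*3 = 3, Cover = 1*3 = 3.
Iteration 2: components of {Arm,Cover} -> Frame = 3*2 = 6, Washer = 3*5 = 15.
Iteration 3: no further components; recursion stops.

15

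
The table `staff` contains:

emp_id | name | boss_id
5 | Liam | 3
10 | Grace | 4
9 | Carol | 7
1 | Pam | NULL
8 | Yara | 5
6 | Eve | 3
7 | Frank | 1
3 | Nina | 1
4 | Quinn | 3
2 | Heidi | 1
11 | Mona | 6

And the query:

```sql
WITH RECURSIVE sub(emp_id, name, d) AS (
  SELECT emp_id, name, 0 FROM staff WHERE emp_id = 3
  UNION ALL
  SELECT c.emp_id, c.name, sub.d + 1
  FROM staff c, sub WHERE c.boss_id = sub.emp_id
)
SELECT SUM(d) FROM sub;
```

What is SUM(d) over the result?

Base: emp_id=3 (Nina) at d 0.
Iteration 1: rows with boss_id in {3} -> Quinn (id 4, d 1), Liam (id 5, d 1), Eve (id 6, d 1).
Iteration 2: rows with boss_id in {4,5,6} -> Yara (id 8, d 2), Grace (id 10, d 2), Mona (id 11, d 2).
Iteration 3: no rows with boss_id in {8,10,11}; recursion stops.
SUM(d) = 0 + 1 + 1 + 1 + 2 + 2 + 2 = 9.

9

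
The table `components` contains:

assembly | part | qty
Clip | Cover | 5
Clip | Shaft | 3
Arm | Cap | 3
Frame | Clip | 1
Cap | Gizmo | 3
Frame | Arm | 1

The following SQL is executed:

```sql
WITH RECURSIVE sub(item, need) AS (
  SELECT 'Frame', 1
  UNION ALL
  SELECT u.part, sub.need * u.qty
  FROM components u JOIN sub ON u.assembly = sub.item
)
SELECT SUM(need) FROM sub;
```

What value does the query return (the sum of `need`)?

Base: (Frame, need=1).
Iteration 1: components of {Frame} -> Arm = 1*1 = 1, Clip = 1*1 = 1.
Iteration 2: components of {Arm,Clip} -> Cap = 1*3 = 3, Cover = 1*5 = 5, Shaft = 1*3 = 3.
Iteration 3: components of {Cap,Cover,Shaft} -> Gizmo = 3*3 = 9.
Iteration 4: no further components; recursion stops.
SUM(need) = 1 + 1 + 1 + 3 + 5 + 3 + 9 = 23.

23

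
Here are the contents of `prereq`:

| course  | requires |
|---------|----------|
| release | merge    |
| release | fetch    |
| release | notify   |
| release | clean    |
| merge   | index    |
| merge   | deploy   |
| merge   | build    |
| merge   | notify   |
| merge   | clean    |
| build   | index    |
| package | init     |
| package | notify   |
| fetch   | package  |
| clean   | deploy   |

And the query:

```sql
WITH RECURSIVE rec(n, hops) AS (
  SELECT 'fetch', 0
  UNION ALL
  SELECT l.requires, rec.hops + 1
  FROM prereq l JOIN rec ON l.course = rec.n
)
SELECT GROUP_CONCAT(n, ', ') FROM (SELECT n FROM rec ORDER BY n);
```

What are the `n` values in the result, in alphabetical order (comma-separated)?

Base: (fetch, hops=0).
Iteration 1: edges from {fetch} -> (package, hops=1).
Iteration 2: edges from {package} -> (init, hops=2), (notify, hops=2).
Iteration 3: no outgoing edges from {init,notify}; recursion stops.

fetch, init, notify, package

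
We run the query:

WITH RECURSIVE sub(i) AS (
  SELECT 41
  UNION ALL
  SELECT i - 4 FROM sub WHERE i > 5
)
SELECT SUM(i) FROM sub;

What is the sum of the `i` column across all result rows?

Base: i=41.
Iteration 1: 41 > 5 holds -> i = 41 - 4 = 37.
Iteration 2: 37 > 5 holds -> i = 37 - 4 = 33.
Iteration 3: 33 > 5 holds -> i = 33 - 4 = 29.
Iteration 4: 29 > 5 holds -> i = 29 - 4 = 25.
Iteration 5: 25 > 5 holds -> i = 25 - 4 = 21.
Iteration 6: 21 > 5 holds -> i = 21 - 4 = 17.
Iteration 7: 17 > 5 holds -> i = 17 - 4 = 13.
Iteration 8: 13 > 5 holds -> i = 13 - 4 = 9.
Iteration 9: 9 > 5 holds -> i = 9 - 4 = 5.
Iteration 10: 5 > 5 fails; recursion stops.
SUM(i) = 41 + 37 + 33 + 29 + 25 + 21 + 17 + 13 + 9 + 5 = 230.

230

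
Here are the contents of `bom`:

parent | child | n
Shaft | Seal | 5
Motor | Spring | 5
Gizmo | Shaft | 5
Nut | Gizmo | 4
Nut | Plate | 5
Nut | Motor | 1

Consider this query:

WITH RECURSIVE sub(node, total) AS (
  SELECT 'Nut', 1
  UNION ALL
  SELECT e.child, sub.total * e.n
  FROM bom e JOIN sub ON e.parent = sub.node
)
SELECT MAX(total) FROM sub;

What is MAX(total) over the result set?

100

Base: (Nut, total=1).
Iteration 1: components of {Nut} -> Gizmo = 1*4 = 4, Motor = 1*1 = 1, Plate = 1*5 = 5.
Iteration 2: components of {Gizmo,Motor,Plate} -> Shaft = 4*5 = 20, Spring = 1*5 = 5.
Iteration 3: components of {Shaft,Spring} -> Seal = 20*5 = 100.
Iteration 4: no further components; recursion stops.
total values: 1, 4, 1, 5, 20, 5, 100; the maximum is 100.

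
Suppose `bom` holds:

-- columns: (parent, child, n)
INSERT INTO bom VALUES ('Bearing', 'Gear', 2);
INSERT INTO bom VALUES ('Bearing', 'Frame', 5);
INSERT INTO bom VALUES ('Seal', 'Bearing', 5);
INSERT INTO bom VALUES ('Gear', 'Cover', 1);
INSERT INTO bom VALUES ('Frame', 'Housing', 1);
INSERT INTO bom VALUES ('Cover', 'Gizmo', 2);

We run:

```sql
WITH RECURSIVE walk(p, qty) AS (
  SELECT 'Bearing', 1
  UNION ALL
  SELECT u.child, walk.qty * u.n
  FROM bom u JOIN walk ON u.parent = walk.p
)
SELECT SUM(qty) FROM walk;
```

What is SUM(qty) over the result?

Base: (Bearing, qty=1).
Iteration 1: components of {Bearing} -> Frame = 1*5 = 5, Gear = 1*2 = 2.
Iteration 2: components of {Frame,Gear} -> Cover = 2*1 = 2, Housing = 5*1 = 5.
Iteration 3: components of {Cover,Housing} -> Gizmo = 2*2 = 4.
Iteration 4: no further components; recursion stops.
SUM(qty) = 1 + 2 + 5 + 2 + 5 + 4 = 19.

19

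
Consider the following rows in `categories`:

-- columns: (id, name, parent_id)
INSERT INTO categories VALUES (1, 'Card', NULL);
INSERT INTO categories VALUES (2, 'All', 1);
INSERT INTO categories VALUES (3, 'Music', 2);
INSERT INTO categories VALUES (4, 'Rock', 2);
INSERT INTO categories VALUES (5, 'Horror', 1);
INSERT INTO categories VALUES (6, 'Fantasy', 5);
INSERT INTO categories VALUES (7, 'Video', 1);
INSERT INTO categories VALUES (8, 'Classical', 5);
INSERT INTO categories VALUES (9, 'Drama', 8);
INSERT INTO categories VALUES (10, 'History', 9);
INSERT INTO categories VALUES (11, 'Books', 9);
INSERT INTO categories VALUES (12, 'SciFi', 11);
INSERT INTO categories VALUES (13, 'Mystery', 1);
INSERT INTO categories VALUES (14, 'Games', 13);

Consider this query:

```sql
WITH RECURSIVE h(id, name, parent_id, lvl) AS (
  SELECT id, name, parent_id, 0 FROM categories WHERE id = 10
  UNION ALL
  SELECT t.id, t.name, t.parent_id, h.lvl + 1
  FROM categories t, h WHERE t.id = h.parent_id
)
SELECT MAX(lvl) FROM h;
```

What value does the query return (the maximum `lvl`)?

4

Base: id=10 (History), parent_id=9, lvl 0.
Iteration 1: join on id=9 -> Drama (id 9, parent_id=8, lvl 1).
Iteration 2: join on id=8 -> Classical (id 8, parent_id=5, lvl 2).
Iteration 3: join on id=5 -> Horror (id 5, parent_id=1, lvl 3).
Iteration 4: join on id=1 -> Card (id 1, parent_id=NULL, lvl 4).
Iteration 5: parent_id is NULL; no match; recursion stops.
lvl values: 0, 1, 2, 3, 4; the maximum is 4.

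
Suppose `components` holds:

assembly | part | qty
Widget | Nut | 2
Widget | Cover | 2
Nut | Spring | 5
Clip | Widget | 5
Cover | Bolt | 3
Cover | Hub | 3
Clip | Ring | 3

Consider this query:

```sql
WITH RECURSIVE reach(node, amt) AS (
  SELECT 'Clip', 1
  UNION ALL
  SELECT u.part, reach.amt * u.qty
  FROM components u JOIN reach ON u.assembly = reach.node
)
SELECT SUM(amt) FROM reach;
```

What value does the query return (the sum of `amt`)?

Base: (Clip, amt=1).
Iteration 1: components of {Clip} -> Ring = 1*3 = 3, Widget = 1*5 = 5.
Iteration 2: components of {Ring,Widget} -> Cover = 5*2 = 10, Nut = 5*2 = 10.
Iteration 3: components of {Cover,Nut} -> Bolt = 10*3 = 30, Hub = 10*3 = 30, Spring = 10*5 = 50.
Iteration 4: no further components; recursion stops.
SUM(amt) = 1 + 5 + 3 + 10 + 10 + 30 + 30 + 50 = 139.

139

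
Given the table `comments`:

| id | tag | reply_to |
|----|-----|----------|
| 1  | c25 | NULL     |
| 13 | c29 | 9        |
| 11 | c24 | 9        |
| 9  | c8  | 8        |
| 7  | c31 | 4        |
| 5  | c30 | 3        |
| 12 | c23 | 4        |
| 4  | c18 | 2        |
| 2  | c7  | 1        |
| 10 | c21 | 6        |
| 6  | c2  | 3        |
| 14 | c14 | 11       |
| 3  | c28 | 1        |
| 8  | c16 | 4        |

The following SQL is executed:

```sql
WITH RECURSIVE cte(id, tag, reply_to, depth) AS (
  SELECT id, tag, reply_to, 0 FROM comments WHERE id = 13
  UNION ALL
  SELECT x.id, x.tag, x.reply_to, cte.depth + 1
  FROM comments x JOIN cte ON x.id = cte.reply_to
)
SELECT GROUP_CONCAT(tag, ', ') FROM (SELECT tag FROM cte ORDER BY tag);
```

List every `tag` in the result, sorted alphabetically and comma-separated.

Base: id=13 (c29), reply_to=9, depth 0.
Iteration 1: join on id=9 -> c8 (id 9, reply_to=8, depth 1).
Iteration 2: join on id=8 -> c16 (id 8, reply_to=4, depth 2).
Iteration 3: join on id=4 -> c18 (id 4, reply_to=2, depth 3).
Iteration 4: join on id=2 -> c7 (id 2, reply_to=1, depth 4).
Iteration 5: join on id=1 -> c25 (id 1, reply_to=NULL, depth 5).
Iteration 6: reply_to is NULL; no match; recursion stops.

c16, c18, c25, c29, c7, c8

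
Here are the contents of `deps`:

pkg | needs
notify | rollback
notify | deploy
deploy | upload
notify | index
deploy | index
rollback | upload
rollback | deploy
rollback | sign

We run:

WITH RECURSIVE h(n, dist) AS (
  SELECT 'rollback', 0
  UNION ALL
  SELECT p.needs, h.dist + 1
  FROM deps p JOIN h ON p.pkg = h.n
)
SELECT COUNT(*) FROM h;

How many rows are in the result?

Base: (rollback, dist=0).
Iteration 1: edges from {rollback} -> (deploy, dist=1), (sign, dist=1), (upload, dist=1).
Iteration 2: edges from {deploy,sign,upload} -> (index, dist=2), (upload, dist=2).
Iteration 3: no outgoing edges from {index,upload}; recursion stops.
Total rows emitted: 6.

6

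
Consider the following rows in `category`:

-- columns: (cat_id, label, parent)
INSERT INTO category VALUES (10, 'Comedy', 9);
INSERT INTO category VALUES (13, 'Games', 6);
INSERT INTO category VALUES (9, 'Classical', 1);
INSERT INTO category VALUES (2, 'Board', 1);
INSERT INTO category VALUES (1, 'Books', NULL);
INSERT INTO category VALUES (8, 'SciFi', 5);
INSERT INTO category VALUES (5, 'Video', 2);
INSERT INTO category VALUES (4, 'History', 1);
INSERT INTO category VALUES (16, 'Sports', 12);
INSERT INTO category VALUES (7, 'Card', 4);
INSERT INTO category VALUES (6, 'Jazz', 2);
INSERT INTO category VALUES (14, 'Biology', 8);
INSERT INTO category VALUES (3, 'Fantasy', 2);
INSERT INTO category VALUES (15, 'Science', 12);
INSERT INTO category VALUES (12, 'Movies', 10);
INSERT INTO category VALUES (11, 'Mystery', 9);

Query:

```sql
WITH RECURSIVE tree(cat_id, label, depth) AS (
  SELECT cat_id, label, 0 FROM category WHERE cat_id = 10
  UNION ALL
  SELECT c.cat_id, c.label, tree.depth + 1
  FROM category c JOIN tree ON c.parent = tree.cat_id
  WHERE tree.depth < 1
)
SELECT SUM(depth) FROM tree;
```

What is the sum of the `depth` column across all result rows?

Base: cat_id=10 (Comedy) at depth 0.
Iteration 1: rows with parent in {10} -> Movies (id 12, depth 1).
Iteration 2: depth < 1 fails for all current rows; recursion stops.
SUM(depth) = 0 + 1 = 1.

1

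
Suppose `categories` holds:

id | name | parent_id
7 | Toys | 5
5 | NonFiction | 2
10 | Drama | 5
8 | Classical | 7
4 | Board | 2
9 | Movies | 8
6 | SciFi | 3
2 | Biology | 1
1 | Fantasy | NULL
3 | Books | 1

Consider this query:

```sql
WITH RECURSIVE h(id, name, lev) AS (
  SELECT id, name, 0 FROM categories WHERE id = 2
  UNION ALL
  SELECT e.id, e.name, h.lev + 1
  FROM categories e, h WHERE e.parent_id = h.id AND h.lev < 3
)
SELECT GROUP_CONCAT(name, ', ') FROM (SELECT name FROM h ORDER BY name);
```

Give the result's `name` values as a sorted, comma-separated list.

Base: id=2 (Biology) at lev 0.
Iteration 1: rows with parent_id in {2} -> Board (id 4, lev 1), NonFiction (id 5, lev 1).
Iteration 2: rows with parent_id in {4,5} -> Toys (id 7, lev 2), Drama (id 10, lev 2).
Iteration 3: rows with parent_id in {7,10} -> Classical (id 8, lev 3).
Iteration 4: lev < 3 fails for all current rows; recursion stops.

Biology, Board, Classical, Drama, NonFiction, Toys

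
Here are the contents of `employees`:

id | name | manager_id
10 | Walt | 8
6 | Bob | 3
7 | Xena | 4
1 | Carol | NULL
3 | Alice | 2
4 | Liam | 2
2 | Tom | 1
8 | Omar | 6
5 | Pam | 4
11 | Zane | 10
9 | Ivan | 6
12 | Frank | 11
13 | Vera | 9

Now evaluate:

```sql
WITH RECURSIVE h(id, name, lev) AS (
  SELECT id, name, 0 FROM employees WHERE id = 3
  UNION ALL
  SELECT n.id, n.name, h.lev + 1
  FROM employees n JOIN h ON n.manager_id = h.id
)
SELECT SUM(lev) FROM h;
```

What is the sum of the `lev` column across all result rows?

Base: id=3 (Alice) at lev 0.
Iteration 1: rows with manager_id in {3} -> Bob (id 6, lev 1).
Iteration 2: rows with manager_id in {6} -> Omar (id 8, lev 2), Ivan (id 9, lev 2).
Iteration 3: rows with manager_id in {8,9} -> Walt (id 10, lev 3), Vera (id 13, lev 3).
Iteration 4: rows with manager_id in {10,13} -> Zane (id 11, lev 4).
Iteration 5: rows with manager_id in {11} -> Frank (id 12, lev 5).
Iteration 6: no rows with manager_id in {12}; recursion stops.
SUM(lev) = 0 + 1 + 2 + 2 + 3 + 3 + 4 + 5 = 20.

20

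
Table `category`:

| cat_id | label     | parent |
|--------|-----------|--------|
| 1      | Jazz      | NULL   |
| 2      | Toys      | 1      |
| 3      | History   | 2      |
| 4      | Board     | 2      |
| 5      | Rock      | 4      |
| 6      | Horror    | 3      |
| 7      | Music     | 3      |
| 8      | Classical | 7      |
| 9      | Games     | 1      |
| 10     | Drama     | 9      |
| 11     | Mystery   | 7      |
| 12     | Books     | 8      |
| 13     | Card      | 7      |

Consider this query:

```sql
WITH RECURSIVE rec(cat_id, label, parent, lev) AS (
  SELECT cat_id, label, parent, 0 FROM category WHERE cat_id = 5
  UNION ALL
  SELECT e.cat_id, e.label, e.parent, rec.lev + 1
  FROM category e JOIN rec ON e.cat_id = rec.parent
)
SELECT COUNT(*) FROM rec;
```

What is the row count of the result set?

Base: cat_id=5 (Rock), parent=4, lev 0.
Iteration 1: join on cat_id=4 -> Board (id 4, parent=2, lev 1).
Iteration 2: join on cat_id=2 -> Toys (id 2, parent=1, lev 2).
Iteration 3: join on cat_id=1 -> Jazz (id 1, parent=NULL, lev 3).
Iteration 4: parent is NULL; no match; recursion stops.
Total rows emitted: 4.

4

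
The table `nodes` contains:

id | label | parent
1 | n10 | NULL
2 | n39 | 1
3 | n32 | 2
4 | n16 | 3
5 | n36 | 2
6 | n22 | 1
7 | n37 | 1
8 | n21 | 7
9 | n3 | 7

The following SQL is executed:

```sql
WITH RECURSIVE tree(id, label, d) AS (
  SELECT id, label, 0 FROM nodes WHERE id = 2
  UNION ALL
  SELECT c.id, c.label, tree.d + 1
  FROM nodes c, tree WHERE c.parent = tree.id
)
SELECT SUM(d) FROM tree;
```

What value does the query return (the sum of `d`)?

4

Base: id=2 (n39) at d 0.
Iteration 1: rows with parent in {2} -> n32 (id 3, d 1), n36 (id 5, d 1).
Iteration 2: rows with parent in {3,5} -> n16 (id 4, d 2).
Iteration 3: no rows with parent in {4}; recursion stops.
SUM(d) = 0 + 1 + 1 + 2 = 4.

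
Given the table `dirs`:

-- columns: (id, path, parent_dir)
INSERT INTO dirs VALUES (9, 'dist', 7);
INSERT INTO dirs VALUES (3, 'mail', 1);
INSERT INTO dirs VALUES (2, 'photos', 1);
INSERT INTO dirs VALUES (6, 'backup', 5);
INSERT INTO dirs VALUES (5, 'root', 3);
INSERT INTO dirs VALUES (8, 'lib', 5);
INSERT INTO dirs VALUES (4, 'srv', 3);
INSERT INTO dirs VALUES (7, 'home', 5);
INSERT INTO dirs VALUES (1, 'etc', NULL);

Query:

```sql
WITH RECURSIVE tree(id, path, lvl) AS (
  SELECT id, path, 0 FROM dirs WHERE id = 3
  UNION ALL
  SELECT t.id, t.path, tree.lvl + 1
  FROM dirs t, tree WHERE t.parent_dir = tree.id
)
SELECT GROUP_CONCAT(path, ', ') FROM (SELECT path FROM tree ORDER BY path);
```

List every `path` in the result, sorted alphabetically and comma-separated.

Base: id=3 (mail) at lvl 0.
Iteration 1: rows with parent_dir in {3} -> srv (id 4, lvl 1), root (id 5, lvl 1).
Iteration 2: rows with parent_dir in {4,5} -> backup (id 6, lvl 2), home (id 7, lvl 2), lib (id 8, lvl 2).
Iteration 3: rows with parent_dir in {6,7,8} -> dist (id 9, lvl 3).
Iteration 4: no rows with parent_dir in {9}; recursion stops.

backup, dist, home, lib, mail, root, srv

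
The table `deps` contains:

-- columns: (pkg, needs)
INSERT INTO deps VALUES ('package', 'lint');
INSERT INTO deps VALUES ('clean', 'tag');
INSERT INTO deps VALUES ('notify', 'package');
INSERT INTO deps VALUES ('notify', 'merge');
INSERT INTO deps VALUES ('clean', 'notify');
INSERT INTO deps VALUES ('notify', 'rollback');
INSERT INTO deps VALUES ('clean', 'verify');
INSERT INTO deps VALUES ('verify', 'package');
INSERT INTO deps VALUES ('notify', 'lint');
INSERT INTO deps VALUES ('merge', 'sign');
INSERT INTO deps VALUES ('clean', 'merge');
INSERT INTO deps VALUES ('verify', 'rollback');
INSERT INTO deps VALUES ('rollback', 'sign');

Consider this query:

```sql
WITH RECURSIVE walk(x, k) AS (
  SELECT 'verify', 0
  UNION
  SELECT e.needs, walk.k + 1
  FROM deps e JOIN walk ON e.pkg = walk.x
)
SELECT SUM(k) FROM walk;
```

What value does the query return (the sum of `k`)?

6

Base: (verify, k=0).
Iteration 1: edges from {verify} -> (package, k=1), (rollback, k=1).
Iteration 2: edges from {package,rollback} -> (lint, k=2), (sign, k=2).
Iteration 3: no outgoing edges from {lint,sign}; recursion stops.
SUM(k) = 0 + 1 + 1 + 2 + 2 = 6.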